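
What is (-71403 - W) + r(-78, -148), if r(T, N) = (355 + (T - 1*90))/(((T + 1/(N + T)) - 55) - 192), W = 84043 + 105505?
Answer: -19167154163/73451 ≈ -2.6095e+5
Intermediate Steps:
W = 189548
r(T, N) = (265 + T)/(-247 + T + 1/(N + T)) (r(T, N) = (355 + (T - 90))/((-55 + T + 1/(N + T)) - 192) = (355 + (-90 + T))/(-247 + T + 1/(N + T)) = (265 + T)/(-247 + T + 1/(N + T)))
(-71403 - W) + r(-78, -148) = (-71403 - 1*189548) + ((-78)² + 265*(-148) + 265*(-78) - 148*(-78))/(1 + (-78)² - 247*(-148) - 247*(-78) - 148*(-78)) = (-71403 - 189548) + (6084 - 39220 - 20670 + 11544)/(1 + 6084 + 36556 + 19266 + 11544) = -260951 - 42262/73451 = -19167154163/73451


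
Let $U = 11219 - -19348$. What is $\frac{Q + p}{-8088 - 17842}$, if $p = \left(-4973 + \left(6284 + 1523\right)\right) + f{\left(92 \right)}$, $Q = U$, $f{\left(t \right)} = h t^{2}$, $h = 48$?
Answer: $- \frac{439673}{25930} \approx -16.956$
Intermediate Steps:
$f{\left(t \right)} = 48 t^{2}$
$U = 30567$ ($U = 11219 + 19348 = 30567$)
$Q = 30567$
$p = 409106$ ($p = \left(-4973 + \left(6284 + 1523\right)\right) + 48 \cdot 92^{2} = \left(-4973 + 7807\right) + 48 \cdot 8464 = 2834 + 406272 = 409106$)
$\frac{Q + p}{-8088 - 17842} = \frac{30567 + 409106}{-8088 - 17842} = \frac{439673}{-25930} = 439673 \left(- \frac{1}{25930}\right) = - \frac{439673}{25930}$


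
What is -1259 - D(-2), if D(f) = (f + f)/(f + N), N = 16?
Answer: -8811/7 ≈ -1258.7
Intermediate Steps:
D(f) = 2*f/(16 + f) (D(f) = (f + f)/(f + 16) = (2*f)/(16 + f) = 2*f/(16 + f))
-1259 - D(-2) = -1259 - 2*(-2)/(16 - 2) = -1259 - 2*(-2)/14 = -1259 - 1*(-2/7) = -1259 + 2/7 = -8811/7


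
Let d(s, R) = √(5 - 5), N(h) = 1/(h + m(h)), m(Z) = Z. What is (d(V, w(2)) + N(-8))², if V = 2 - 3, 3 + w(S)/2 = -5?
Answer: 1/256 ≈ 0.0039063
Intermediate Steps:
w(S) = -16 (w(S) = -6 + 2*(-5) = -6 - 10 = -16)
V = -1
N(h) = 1/(2*h) (N(h) = 1/(h + h) = 1/(2*h))
d(s, R) = 0 (d(s, R) = √0 = 0)
(d(V, w(2)) + N(-8))² = (0 + (½)/(-8))² = (0 + (½)*(-⅛))² = (0 - 1/16)² = (-1/16)² = 1/256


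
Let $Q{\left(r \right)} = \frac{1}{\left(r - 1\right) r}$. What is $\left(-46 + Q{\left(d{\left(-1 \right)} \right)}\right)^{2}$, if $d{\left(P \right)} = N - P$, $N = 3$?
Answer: $\frac{303601}{144} \approx 2108.3$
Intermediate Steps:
$d{\left(P \right)} = 3 - P$
$Q{\left(r \right)} = \frac{1}{r \left(-1 + r\right)}$ ($Q{\left(r \right)} = \frac{1}{\left(-1 + r\right) r} = \frac{1}{r \left(-1 + r\right)}$)
$\left(-46 + Q{\left(d{\left(-1 \right)} \right)}\right)^{2} = \left(-46 + \frac{1}{\left(3 - -1\right) \left(-1 + \left(3 - -1\right)\right)}\right)^{2} = \left(-46 + \frac{1}{\left(3 + 1\right) \left(-1 + \left(3 + 1\right)\right)}\right)^{2} = \left(-46 + \frac{1}{4 \left(-1 + 4\right)}\right)^{2} = \left(-46 + \frac{1}{4 \cdot 3}\right)^{2} = \left(-46 + \frac{1}{4} \cdot \frac{1}{3}\right)^{2} = \left(-46 + \frac{1}{12}\right)^{2} = \left(- \frac{551}{12}\right)^{2} = \frac{303601}{144}$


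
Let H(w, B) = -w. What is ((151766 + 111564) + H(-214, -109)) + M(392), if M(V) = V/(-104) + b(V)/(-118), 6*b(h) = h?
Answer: 606404797/2301 ≈ 2.6354e+5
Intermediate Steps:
b(h) = h/6
M(V) = -203*V/18408 (M(V) = V/(-104) + (V/6)/(-118) = V*(-1/104) + (V/6)*(-1/118) = -V/104 - V/708 = -203*V/18408)
((151766 + 111564) + H(-214, -109)) + M(392) = ((151766 + 111564) - 1*(-214)) - 203/18408*392 = (263330 + 214) - 9947/2301 = 263544 - 9947/2301 = 606404797/2301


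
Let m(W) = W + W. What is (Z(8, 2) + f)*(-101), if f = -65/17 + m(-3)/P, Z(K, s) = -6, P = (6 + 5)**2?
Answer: 2051209/2057 ≈ 997.18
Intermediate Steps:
P = 121 (P = 11**2 = 121)
m(W) = 2*W
f = -7967/2057 (f = -65/17 + (2*(-3))/121 = -65*1/17 - 6*1/121 = -65/17 - 6/121 = -7967/2057 ≈ -3.8731)
(Z(8, 2) + f)*(-101) = (-6 - 7967/2057)*(-101) = -20309/2057*(-101) = 2051209/2057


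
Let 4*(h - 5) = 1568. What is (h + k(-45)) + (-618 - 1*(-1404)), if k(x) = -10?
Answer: 1173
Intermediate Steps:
h = 397 (h = 5 + (¼)*1568 = 5 + 392 = 397)
(h + k(-45)) + (-618 - 1*(-1404)) = (397 - 10) + (-618 - 1*(-1404)) = 387 + (-618 + 1404) = 387 + 786 = 1173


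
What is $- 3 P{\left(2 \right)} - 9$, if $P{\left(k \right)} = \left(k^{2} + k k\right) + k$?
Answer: $-39$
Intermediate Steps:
$P{\left(k \right)} = k + 2 k^{2}$ ($P{\left(k \right)} = \left(k^{2} + k^{2}\right) + k = 2 k^{2} + k = k + 2 k^{2}$)
$- 3 P{\left(2 \right)} - 9 = - 3 \cdot 2 \left(1 + 2 \cdot 2\right) - 9 = - 3 \cdot 2 \left(1 + 4\right) - 9 = - 3 \cdot 2 \cdot 5 - 9 = \left(-3\right) 10 - 9 = -30 - 9 = -39$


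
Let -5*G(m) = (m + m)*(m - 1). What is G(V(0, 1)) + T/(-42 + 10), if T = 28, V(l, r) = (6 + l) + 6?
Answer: -2147/40 ≈ -53.675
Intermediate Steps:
V(l, r) = 12 + l
G(m) = -2*m*(-1 + m)/5 (G(m) = -(m + m)*(m - 1)/5 = -2*m*(-1 + m)/5)
G(V(0, 1)) + T/(-42 + 10) = 2*(12 + 0)*(1 - (12 + 0))/5 + 28/(-42 + 10) = (⅖)*12*(1 - 1*12) + 28/(-32) = (⅖)*12*(1 - 12) - 1/32*28 = (⅖)*12*(-11) - 7/8 = -264/5 - 7/8 = -2147/40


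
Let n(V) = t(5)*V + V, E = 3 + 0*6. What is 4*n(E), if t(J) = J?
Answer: 72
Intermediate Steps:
E = 3 (E = 3 + 0 = 3)
n(V) = 6*V (n(V) = 5*V + V = 6*V)
4*n(E) = 4*(6*3) = 4*18 = 72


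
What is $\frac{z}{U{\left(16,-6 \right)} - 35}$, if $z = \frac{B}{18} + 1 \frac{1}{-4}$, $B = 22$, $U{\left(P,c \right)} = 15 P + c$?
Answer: $\frac{35}{7164} \approx 0.0048855$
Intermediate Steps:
$U{\left(P,c \right)} = c + 15 P$
$z = \frac{35}{36}$ ($z = \frac{22}{18} + 1 \frac{1}{-4} = 22 \cdot \frac{1}{18} + 1 \left(- \frac{1}{4}\right) = \frac{11}{9} - \frac{1}{4} = \frac{35}{36} \approx 0.97222$)
$\frac{z}{U{\left(16,-6 \right)} - 35} = \frac{35}{36 \left(\left(-6 + 15 \cdot 16\right) - 35\right)} = \frac{35}{36 \left(\left(-6 + 240\right) - 35\right)} = \frac{35}{36 \left(234 - 35\right)} = \frac{35}{36 \cdot 199} = \frac{35}{36} \cdot \frac{1}{199} = \frac{35}{7164}$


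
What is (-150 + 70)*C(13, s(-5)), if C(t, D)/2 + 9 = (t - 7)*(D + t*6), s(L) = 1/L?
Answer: -73248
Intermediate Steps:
s(L) = 1/L
C(t, D) = -18 + 2*(-7 + t)*(D + 6*t) (C(t, D) = -18 + 2*((t - 7)*(D + t*6)) = -18 + 2*((-7 + t)*(D + 6*t)) = -18 + 2*(-7 + t)*(D + 6*t))
(-150 + 70)*C(13, s(-5)) = (-150 + 70)*(-18 - 84*13 - 14/(-5) + 12*13² + 2*13/(-5)) = -80*(-18 - 1092 - 14*(-⅕) + 12*169 + 2*(-⅕)*13) = -80*(-18 - 1092 + 14/5 + 2028 - 26/5) = -80*4578/5 = -73248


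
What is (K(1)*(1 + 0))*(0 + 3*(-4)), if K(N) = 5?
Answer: -60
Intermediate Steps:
(K(1)*(1 + 0))*(0 + 3*(-4)) = (5*(1 + 0))*(0 + 3*(-4)) = (5*1)*(0 - 12) = 5*(-12) = -60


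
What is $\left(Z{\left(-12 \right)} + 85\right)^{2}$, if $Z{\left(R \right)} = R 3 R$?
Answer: $267289$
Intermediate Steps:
$Z{\left(R \right)} = 3 R^{2}$ ($Z{\left(R \right)} = 3 R R = 3 R^{2}$)
$\left(Z{\left(-12 \right)} + 85\right)^{2} = \left(3 \left(-12\right)^{2} + 85\right)^{2} = \left(3 \cdot 144 + 85\right)^{2} = \left(432 + 85\right)^{2} = 517^{2} = 267289$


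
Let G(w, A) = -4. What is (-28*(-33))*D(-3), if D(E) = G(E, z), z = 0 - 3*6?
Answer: -3696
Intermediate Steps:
z = -18 (z = 0 - 18 = -18)
D(E) = -4
(-28*(-33))*D(-3) = -28*(-33)*(-4) = 924*(-4) = -3696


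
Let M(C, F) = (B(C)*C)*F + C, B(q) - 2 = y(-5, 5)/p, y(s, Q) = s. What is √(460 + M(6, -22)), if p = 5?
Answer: √334 ≈ 18.276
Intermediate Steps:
B(q) = 1 (B(q) = 2 - 5/5 = 2 - 5*⅕ = 2 - 1 = 1)
M(C, F) = C + C*F (M(C, F) = (1*C)*F + C = C*F + C = C + C*F)
√(460 + M(6, -22)) = √(460 + 6*(1 - 22)) = √(460 + 6*(-21)) = √(460 - 126) = √334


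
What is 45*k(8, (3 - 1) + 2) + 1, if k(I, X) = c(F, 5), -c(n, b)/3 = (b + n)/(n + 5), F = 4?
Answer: -134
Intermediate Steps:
c(n, b) = -3*(b + n)/(5 + n) (c(n, b) = -3*(b + n)/(n + 5) = -3*(b + n)/(5 + n))
k(I, X) = -3 (k(I, X) = 3*(-1*5 - 1*4)/(5 + 4) = 3*(-5 - 4)/9 = 3*(⅑)*(-9) = -3)
45*k(8, (3 - 1) + 2) + 1 = 45*(-3) + 1 = -135 + 1 = -134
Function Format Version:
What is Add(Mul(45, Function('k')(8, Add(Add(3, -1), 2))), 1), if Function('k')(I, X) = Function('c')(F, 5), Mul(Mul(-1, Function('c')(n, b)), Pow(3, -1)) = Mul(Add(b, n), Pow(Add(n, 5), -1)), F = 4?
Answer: -134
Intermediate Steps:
Function('c')(n, b) = Mul(-3, Pow(Add(5, n), -1), Add(b, n)) (Function('c')(n, b) = Mul(-3, Mul(Add(b, n), Pow(Add(n, 5), -1))) = Mul(-3, Mul(Add(b, n), Pow(Add(5, n), -1))) = Mul(-3, Mul(Pow(Add(5, n), -1), Add(b, n))) = Mul(-3, Pow(Add(5, n), -1), Add(b, n)))
Function('k')(I, X) = -3 (Function('k')(I, X) = Mul(3, Pow(Add(5, 4), -1), Add(Mul(-1, 5), Mul(-1, 4))) = Mul(3, Pow(9, -1), Add(-5, -4)) = Mul(3, Rational(1, 9), -9) = -3)
Add(Mul(45, Function('k')(8, Add(Add(3, -1), 2))), 1) = Add(Mul(45, -3), 1) = Add(-135, 1) = -134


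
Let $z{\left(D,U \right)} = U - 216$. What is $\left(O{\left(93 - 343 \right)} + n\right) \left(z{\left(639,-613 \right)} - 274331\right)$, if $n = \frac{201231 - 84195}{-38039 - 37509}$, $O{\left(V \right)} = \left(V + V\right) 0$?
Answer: $\frac{8050906440}{18887} \approx 4.2627 \cdot 10^{5}$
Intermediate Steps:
$z{\left(D,U \right)} = -216 + U$
$O{\left(V \right)} = 0$ ($O{\left(V \right)} = 2 V 0 = 0$)
$n = - \frac{29259}{18887}$ ($n = \frac{117036}{-75548} = 117036 \left(- \frac{1}{75548}\right) = - \frac{29259}{18887} \approx -1.5492$)
$\left(O{\left(93 - 343 \right)} + n\right) \left(z{\left(639,-613 \right)} - 274331\right) = \left(0 - \frac{29259}{18887}\right) \left(\left(-216 - 613\right) - 274331\right) = - \frac{29259 \left(-829 - 274331\right)}{18887} = \left(- \frac{29259}{18887}\right) \left(-275160\right) = \frac{8050906440}{18887}$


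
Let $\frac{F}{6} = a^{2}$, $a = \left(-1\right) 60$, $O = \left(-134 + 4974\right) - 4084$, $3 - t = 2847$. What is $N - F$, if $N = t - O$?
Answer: $-25200$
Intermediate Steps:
$t = -2844$ ($t = 3 - 2847 = -2844$)
$O = 756$ ($O = 4840 - 4084 = 756$)
$a = -60$
$N = -3600$ ($N = -2844 - 756 = -3600$)
$F = 21600$ ($F = 6 \left(-60\right)^{2} = 6 \cdot 3600 = 21600$)
$N - F = -3600 - 21600 = -25200$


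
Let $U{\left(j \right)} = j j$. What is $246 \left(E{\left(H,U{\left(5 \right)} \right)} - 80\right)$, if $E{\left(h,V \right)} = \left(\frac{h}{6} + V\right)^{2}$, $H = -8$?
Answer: $\frac{354322}{3} \approx 1.1811 \cdot 10^{5}$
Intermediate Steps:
$U{\left(j \right)} = j^{2}$
$E{\left(h,V \right)} = \left(V + \frac{h}{6}\right)^{2}$ ($E{\left(h,V \right)} = \left(h \frac{1}{6} + V\right)^{2} = \left(\frac{h}{6} + V\right)^{2} = \left(V + \frac{h}{6}\right)^{2}$)
$246 \left(E{\left(H,U{\left(5 \right)} \right)} - 80\right) = 246 \left(\frac{\left(-8 + 6 \cdot 5^{2}\right)^{2}}{36} - 80\right) = 246 \left(\frac{\left(-8 + 6 \cdot 25\right)^{2}}{36} - 80\right) = 246 \left(\frac{\left(-8 + 150\right)^{2}}{36} - 80\right) = 246 \left(\frac{142^{2}}{36} - 80\right) = 246 \left(\frac{1}{36} \cdot 20164 - 80\right) = 246 \left(\frac{5041}{9} - 80\right) = 246 \cdot \frac{4321}{9} = \frac{354322}{3}$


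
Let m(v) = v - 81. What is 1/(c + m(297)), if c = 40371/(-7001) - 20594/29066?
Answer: 101745533/21318234088 ≈ 0.0047727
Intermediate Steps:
m(v) = -81 + v
c = -658801040/101745533 (c = 40371*(-1/7001) - 20594*1/29066 = -40371/7001 - 10297/14533 = -658801040/101745533 ≈ -6.4750)
1/(c + m(297)) = 1/(-658801040/101745533 + (-81 + 297)) = 1/(-658801040/101745533 + 216) = 1/(21318234088/101745533) = 101745533/21318234088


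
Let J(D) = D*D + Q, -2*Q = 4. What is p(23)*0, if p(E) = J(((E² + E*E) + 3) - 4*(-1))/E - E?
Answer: 0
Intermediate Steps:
Q = -2 (Q = -½*4 = -2)
J(D) = -2 + D² (J(D) = D*D - 2 = D² - 2 = -2 + D²)
p(E) = -E + (-2 + (7 + 2*E²)²)/E (p(E) = (-2 + (((E² + E*E) + 3) - 4*(-1))²)/E - E = (-2 + (((E² + E²) + 3) + 4)²)/E - E = (-2 + ((2*E² + 3) + 4)²)/E - E = (-2 + ((3 + 2*E²) + 4)²)/E - E = (-2 + (7 + 2*E²)²)/E - E = -E + (-2 + (7 + 2*E²)²)/E)
p(23)*0 = (4*23³ + 27*23 + 47/23)*0 = (4*12167 + 621 + 47*(1/23))*0 = (48668 + 621 + 47/23)*0 = (1133694/23)*0 = 0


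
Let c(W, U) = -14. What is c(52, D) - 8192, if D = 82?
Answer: -8206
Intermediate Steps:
c(52, D) - 8192 = -14 - 8192 = -8206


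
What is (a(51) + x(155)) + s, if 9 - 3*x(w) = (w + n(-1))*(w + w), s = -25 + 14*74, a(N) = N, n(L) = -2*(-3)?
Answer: -46715/3 ≈ -15572.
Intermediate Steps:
n(L) = 6
s = 1011 (s = -25 + 1036 = 1011)
x(w) = 3 - 2*w*(6 + w)/3 (x(w) = 3 - (w + 6)*(w + w)/3 = 3 - (6 + w)*2*w/3 = 3 - 2*w*(6 + w)/3)
(a(51) + x(155)) + s = (51 + (3 - 4*155 - ⅔*155²)) + 1011 = (51 + (3 - 620 - ⅔*24025)) + 1011 = (51 + (3 - 620 - 48050/3)) + 1011 = (51 - 49901/3) + 1011 = -49748/3 + 1011 = -46715/3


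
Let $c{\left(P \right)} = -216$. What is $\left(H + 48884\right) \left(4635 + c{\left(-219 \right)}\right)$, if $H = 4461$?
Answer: $235731555$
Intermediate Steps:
$\left(H + 48884\right) \left(4635 + c{\left(-219 \right)}\right) = \left(4461 + 48884\right) \left(4635 - 216\right) = 53345 \cdot 4419 = 235731555$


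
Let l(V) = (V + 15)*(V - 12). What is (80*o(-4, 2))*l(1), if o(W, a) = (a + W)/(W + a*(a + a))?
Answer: 7040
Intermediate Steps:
o(W, a) = (W + a)/(W + 2*a²) (o(W, a) = (W + a)/(W + a*(2*a)) = (W + a)/(W + 2*a²))
l(V) = (-12 + V)*(15 + V) (l(V) = (15 + V)*(-12 + V) = (-12 + V)*(15 + V))
(80*o(-4, 2))*l(1) = (80*((-4 + 2)/(-4 + 2*2²)))*(-180 + 1² + 3*1) = (80*(-2/(-4 + 2*4)))*(-180 + 1 + 3) = (80*(-2/(-4 + 8)))*(-176) = (80*(-2/4))*(-176) = (80*((¼)*(-2)))*(-176) = (80*(-½))*(-176) = -40*(-176) = 7040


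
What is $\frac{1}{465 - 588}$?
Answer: $- \frac{1}{123} \approx -0.0081301$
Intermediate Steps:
$\frac{1}{465 - 588} = \frac{1}{-123} = - \frac{1}{123}$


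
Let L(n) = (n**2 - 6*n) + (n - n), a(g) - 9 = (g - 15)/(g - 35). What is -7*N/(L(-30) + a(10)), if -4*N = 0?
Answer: 0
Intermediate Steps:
N = 0 (N = -1/4*0 = 0)
a(g) = 9 + (-15 + g)/(-35 + g) (a(g) = 9 + (g - 15)/(g - 35) = 9 + (-15 + g)/(-35 + g))
L(n) = n**2 - 6*n (L(n) = (n**2 - 6*n) + 0 = n**2 - 6*n)
-7*N/(L(-30) + a(10)) = -0/(-30*(-6 - 30) + 10*(-33 + 10)/(-35 + 10)) = -0/(-30*(-36) + 10*(-23)/(-25)) = -0/(1080 + 10*(-1/25)*(-23)) = -0/(1080 + 46/5) = -0/5446/5 = -0*5/5446 = -7*0 = 0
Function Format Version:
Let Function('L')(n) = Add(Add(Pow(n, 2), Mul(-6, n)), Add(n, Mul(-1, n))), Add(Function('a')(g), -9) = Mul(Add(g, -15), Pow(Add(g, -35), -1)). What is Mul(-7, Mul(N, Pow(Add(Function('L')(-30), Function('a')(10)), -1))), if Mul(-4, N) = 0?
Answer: 0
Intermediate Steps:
N = 0 (N = Mul(Rational(-1, 4), 0) = 0)
Function('a')(g) = Add(9, Mul(Pow(Add(-35, g), -1), Add(-15, g))) (Function('a')(g) = Add(9, Mul(Add(g, -15), Pow(Add(g, -35), -1))) = Add(9, Mul(Add(-15, g), Pow(Add(-35, g), -1))) = Add(9, Mul(Pow(Add(-35, g), -1), Add(-15, g))))
Function('L')(n) = Add(Pow(n, 2), Mul(-6, n)) (Function('L')(n) = Add(Add(Pow(n, 2), Mul(-6, n)), 0) = Add(Pow(n, 2), Mul(-6, n)))
Mul(-7, Mul(N, Pow(Add(Function('L')(-30), Function('a')(10)), -1))) = Mul(-7, Mul(0, Pow(Add(Mul(-30, Add(-6, -30)), Mul(10, Pow(Add(-35, 10), -1), Add(-33, 10))), -1))) = Mul(-7, Mul(0, Pow(Add(Mul(-30, -36), Mul(10, Pow(-25, -1), -23)), -1))) = Mul(-7, Mul(0, Pow(Add(1080, Mul(10, Rational(-1, 25), -23)), -1))) = Mul(-7, Mul(0, Pow(Add(1080, Rational(46, 5)), -1))) = Mul(-7, Mul(0, Pow(Rational(5446, 5), -1))) = Mul(-7, Mul(0, Rational(5, 5446))) = Mul(-7, 0) = 0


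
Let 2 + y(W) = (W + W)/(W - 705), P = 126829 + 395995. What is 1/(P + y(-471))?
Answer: 196/102473269 ≈ 1.9127e-6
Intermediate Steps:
P = 522824
y(W) = -2 + 2*W/(-705 + W) (y(W) = -2 + (W + W)/(W - 705) = -2 + (2*W)/(-705 + W) = -2 + 2*W/(-705 + W))
1/(P + y(-471)) = 1/(522824 + 1410/(-705 - 471)) = 1/(522824 + 1410/(-1176)) = 1/(522824 + 1410*(-1/1176)) = 1/(522824 - 235/196) = 1/(102473269/196) = 196/102473269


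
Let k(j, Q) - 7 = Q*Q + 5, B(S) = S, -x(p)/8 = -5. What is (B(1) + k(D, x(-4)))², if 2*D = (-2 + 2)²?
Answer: 2601769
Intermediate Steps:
x(p) = 40 (x(p) = -8*(-5) = 40)
D = 0 (D = (-2 + 2)²/2 = (½)*0² = (½)*0 = 0)
k(j, Q) = 12 + Q² (k(j, Q) = 7 + (Q*Q + 5) = 7 + (Q² + 5) = 7 + (5 + Q²) = 12 + Q²)
(B(1) + k(D, x(-4)))² = (1 + (12 + 40²))² = (1 + (12 + 1600))² = (1 + 1612)² = 1613² = 2601769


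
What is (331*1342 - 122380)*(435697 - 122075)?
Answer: 100930459284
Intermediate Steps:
(331*1342 - 122380)*(435697 - 122075) = (444202 - 122380)*313622 = 321822*313622 = 100930459284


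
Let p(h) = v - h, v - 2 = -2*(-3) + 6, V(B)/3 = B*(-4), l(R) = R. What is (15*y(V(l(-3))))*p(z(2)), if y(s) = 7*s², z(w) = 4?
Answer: 1360800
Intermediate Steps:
V(B) = -12*B (V(B) = 3*(B*(-4)) = 3*(-4*B) = -12*B)
v = 14 (v = 2 + (-2*(-3) + 6) = 2 + (6 + 6) = 2 + 12 = 14)
p(h) = 14 - h
(15*y(V(l(-3))))*p(z(2)) = (15*(7*(-12*(-3))²))*(14 - 1*4) = (15*(7*36²))*(14 - 4) = (15*(7*1296))*10 = (15*9072)*10 = 136080*10 = 1360800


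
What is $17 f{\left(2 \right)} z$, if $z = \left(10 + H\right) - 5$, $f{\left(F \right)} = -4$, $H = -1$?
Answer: $-272$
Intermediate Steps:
$z = 4$ ($z = \left(10 - 1\right) - 5 = 9 - 5 = 4$)
$17 f{\left(2 \right)} z = 17 \left(-4\right) 4 = \left(-68\right) 4 = -272$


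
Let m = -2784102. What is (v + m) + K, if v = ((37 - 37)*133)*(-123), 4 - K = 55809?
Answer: -2839907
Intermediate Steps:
K = -55805 (K = 4 - 1*55809 = 4 - 55809 = -55805)
v = 0 (v = (0*133)*(-123) = 0*(-123) = 0)
(v + m) + K = (0 - 2784102) - 55805 = -2784102 - 55805 = -2839907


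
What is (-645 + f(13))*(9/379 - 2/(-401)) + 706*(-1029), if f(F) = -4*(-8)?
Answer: -110411469017/151979 ≈ -7.2649e+5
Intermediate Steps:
f(F) = 32
(-645 + f(13))*(9/379 - 2/(-401)) + 706*(-1029) = (-645 + 32)*(9/379 - 2/(-401)) + 706*(-1029) = -613*(9*(1/379) - 2*(-1/401)) - 726474 = -613*(9/379 + 2/401) - 726474 = -613*4367/151979 - 726474 = -2676971/151979 - 726474 = -110411469017/151979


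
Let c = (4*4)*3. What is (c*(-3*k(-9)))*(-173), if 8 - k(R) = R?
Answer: 423504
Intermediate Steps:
k(R) = 8 - R
c = 48 (c = 16*3 = 48)
(c*(-3*k(-9)))*(-173) = (48*(-3*(8 - 1*(-9))))*(-173) = (48*(-3*(8 + 9)))*(-173) = (48*(-3*17))*(-173) = (48*(-51))*(-173) = -2448*(-173) = 423504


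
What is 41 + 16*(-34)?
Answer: -503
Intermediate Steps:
41 + 16*(-34) = 41 - 544 = -503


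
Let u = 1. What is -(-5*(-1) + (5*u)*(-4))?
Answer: 15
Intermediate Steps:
-(-5*(-1) + (5*u)*(-4)) = -(-5*(-1) + (5*1)*(-4)) = -(5 + 5*(-4)) = -(5 - 20) = -1*(-15) = 15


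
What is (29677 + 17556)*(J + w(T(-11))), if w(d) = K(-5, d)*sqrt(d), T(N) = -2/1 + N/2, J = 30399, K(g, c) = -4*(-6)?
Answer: 1435835967 + 566796*I*sqrt(30) ≈ 1.4358e+9 + 3.1045e+6*I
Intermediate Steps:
K(g, c) = 24
T(N) = -2 + N/2 (T(N) = -2*1 + N*(1/2) = -2 + N/2)
w(d) = 24*sqrt(d)
(29677 + 17556)*(J + w(T(-11))) = (29677 + 17556)*(30399 + 24*sqrt(-2 + (1/2)*(-11))) = 47233*(30399 + 24*sqrt(-2 - 11/2)) = 47233*(30399 + 24*sqrt(-15/2)) = 47233*(30399 + 24*(I*sqrt(30)/2)) = 47233*(30399 + 12*I*sqrt(30)) = 1435835967 + 566796*I*sqrt(30)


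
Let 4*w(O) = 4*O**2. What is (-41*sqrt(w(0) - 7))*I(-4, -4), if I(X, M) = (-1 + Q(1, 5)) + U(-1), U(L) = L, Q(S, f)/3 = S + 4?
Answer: -533*I*sqrt(7) ≈ -1410.2*I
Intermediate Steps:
Q(S, f) = 12 + 3*S (Q(S, f) = 3*(S + 4) = 3*(4 + S) = 12 + 3*S)
w(O) = O**2 (w(O) = (4*O**2)/4 = O**2)
I(X, M) = 13 (I(X, M) = (-1 + (12 + 3*1)) - 1 = (-1 + (12 + 3)) - 1 = (-1 + 15) - 1 = 14 - 1 = 13)
(-41*sqrt(w(0) - 7))*I(-4, -4) = -41*sqrt(0**2 - 7)*13 = -41*sqrt(0 - 7)*13 = -41*I*sqrt(7)*13 = -533*I*sqrt(7)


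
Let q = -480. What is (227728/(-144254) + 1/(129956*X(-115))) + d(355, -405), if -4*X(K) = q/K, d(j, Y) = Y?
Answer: -91463967023177/224960073888 ≈ -406.58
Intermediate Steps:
X(K) = 120/K (X(K) = -(-120)/K = 120/K)
(227728/(-144254) + 1/(129956*X(-115))) + d(355, -405) = (227728/(-144254) + 1/(129956*((120/(-115))))) - 405 = (227728*(-1/144254) + 1/(129956*((120*(-1/115))))) - 405 = (-113864/72127 + 1/(129956*(-24/23))) - 405 = (-113864/72127 + (1/129956)*(-23/24)) - 405 = (-113864/72127 - 23/3118944) - 405 = -355137098537/224960073888 - 405 = -91463967023177/224960073888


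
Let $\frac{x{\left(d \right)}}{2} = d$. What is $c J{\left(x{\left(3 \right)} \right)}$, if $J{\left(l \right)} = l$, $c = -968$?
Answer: $-5808$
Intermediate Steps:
$x{\left(d \right)} = 2 d$
$c J{\left(x{\left(3 \right)} \right)} = - 968 \cdot 2 \cdot 3 = \left(-968\right) 6 = -5808$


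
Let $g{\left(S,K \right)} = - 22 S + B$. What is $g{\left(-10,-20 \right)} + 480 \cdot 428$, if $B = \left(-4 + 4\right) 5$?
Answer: $205660$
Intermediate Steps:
$B = 0$ ($B = 0 \cdot 5 = 0$)
$g{\left(S,K \right)} = - 22 S$ ($g{\left(S,K \right)} = - 22 S + 0 = - 22 S$)
$g{\left(-10,-20 \right)} + 480 \cdot 428 = \left(-22\right) \left(-10\right) + 480 \cdot 428 = 220 + 205440 = 205660$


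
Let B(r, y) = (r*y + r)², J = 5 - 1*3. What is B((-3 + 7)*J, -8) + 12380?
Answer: 15516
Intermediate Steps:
J = 2 (J = 5 - 3 = 2)
B(r, y) = (r + r*y)²
B((-3 + 7)*J, -8) + 12380 = ((-3 + 7)*2)²*(1 - 8)² + 12380 = (4*2)²*(-7)² + 12380 = 8²*49 + 12380 = 64*49 + 12380 = 3136 + 12380 = 15516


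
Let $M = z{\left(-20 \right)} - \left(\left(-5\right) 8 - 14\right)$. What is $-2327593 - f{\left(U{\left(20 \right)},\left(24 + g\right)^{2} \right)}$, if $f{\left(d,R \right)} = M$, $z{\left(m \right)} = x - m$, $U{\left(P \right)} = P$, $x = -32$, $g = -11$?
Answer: $-2327635$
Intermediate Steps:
$z{\left(m \right)} = -32 - m$
$M = 42$ ($M = \left(-32 - -20\right) - \left(\left(-5\right) 8 - 14\right) = \left(-32 + 20\right) - \left(-40 - 14\right) = -12 - -54 = -12 + 54 = 42$)
$f{\left(d,R \right)} = 42$
$-2327593 - f{\left(U{\left(20 \right)},\left(24 + g\right)^{2} \right)} = -2327593 - 42 = -2327635$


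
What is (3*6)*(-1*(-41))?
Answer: 738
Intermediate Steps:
(3*6)*(-1*(-41)) = 18*41 = 738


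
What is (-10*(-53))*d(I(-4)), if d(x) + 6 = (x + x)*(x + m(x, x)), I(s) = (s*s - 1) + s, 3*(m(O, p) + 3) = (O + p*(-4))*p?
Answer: -1320760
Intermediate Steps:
m(O, p) = -3 + p*(O - 4*p)/3 (m(O, p) = -3 + ((O + p*(-4))*p)/3 = -3 + ((O - 4*p)*p)/3 = -3 + (p*(O - 4*p))/3 = -3 + p*(O - 4*p)/3)
I(s) = -1 + s + s² (I(s) = (s² - 1) + s = (-1 + s²) + s = -1 + s + s²)
d(x) = -6 + 2*x*(-3 + x - x²) (d(x) = -6 + (x + x)*(x + (-3 - 4*x²/3 + x*x/3)) = -6 + (2*x)*(x + (-3 - 4*x²/3 + x²/3)) = -6 + (2*x)*(x + (-3 - x²)) = -6 + (2*x)*(-3 + x - x²) = -6 + 2*x*(-3 + x - x²))
(-10*(-53))*d(I(-4)) = (-10*(-53))*(-6 + 2*(-1 - 4 + (-4)²)² - 2*(-1 - 4 + (-4)²)*(3 + (-1 - 4 + (-4)²)²)) = 530*(-6 + 2*(-1 - 4 + 16)² - 2*(-1 - 4 + 16)*(3 + (-1 - 4 + 16)²)) = 530*(-6 + 2*11² - 2*11*(3 + 11²)) = 530*(-6 + 2*121 - 2*11*(3 + 121)) = 530*(-6 + 242 - 2*11*124) = 530*(-6 + 242 - 2728) = 530*(-2492) = -1320760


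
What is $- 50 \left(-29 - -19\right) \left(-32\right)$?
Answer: $-16000$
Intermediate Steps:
$- 50 \left(-29 - -19\right) \left(-32\right) = - 50 \left(-29 + 19\right) \left(-32\right) = \left(-50\right) \left(-10\right) \left(-32\right) = 500 \left(-32\right) = -16000$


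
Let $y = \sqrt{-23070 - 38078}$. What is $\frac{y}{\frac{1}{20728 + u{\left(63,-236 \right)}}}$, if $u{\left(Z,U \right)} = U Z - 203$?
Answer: $11314 i \sqrt{15287} \approx 1.3989 \cdot 10^{6} i$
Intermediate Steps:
$y = 2 i \sqrt{15287}$ ($y = \sqrt{-61148} = 2 i \sqrt{15287} \approx 247.28 i$)
$u{\left(Z,U \right)} = -203 + U Z$
$\frac{y}{\frac{1}{20728 + u{\left(63,-236 \right)}}} = \frac{2 i \sqrt{15287}}{\frac{1}{20728 - 15071}} = \frac{2 i \sqrt{15287}}{\frac{1}{5657}} = 2 i \sqrt{15287} \frac{1}{\frac{1}{5657}} = 2 i \sqrt{15287} \cdot 5657 = 11314 i \sqrt{15287}$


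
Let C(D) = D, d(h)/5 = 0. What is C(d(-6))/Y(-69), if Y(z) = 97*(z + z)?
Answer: 0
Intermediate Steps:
d(h) = 0 (d(h) = 5*0 = 0)
Y(z) = 194*z (Y(z) = 97*(2*z) = 194*z)
C(d(-6))/Y(-69) = 0/((194*(-69))) = 0/(-13386) = 0*(-1/13386) = 0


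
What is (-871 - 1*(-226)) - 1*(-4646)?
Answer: 4001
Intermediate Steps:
(-871 - 1*(-226)) - 1*(-4646) = (-871 + 226) + 4646 = -645 + 4646 = 4001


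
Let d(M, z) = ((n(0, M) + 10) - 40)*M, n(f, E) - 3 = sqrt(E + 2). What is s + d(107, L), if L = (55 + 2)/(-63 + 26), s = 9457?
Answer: 6568 + 107*sqrt(109) ≈ 7685.1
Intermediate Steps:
n(f, E) = 3 + sqrt(2 + E) (n(f, E) = 3 + sqrt(E + 2) = 3 + sqrt(2 + E))
L = -57/37 (L = 57/(-37) = 57*(-1/37) = -57/37 ≈ -1.5405)
d(M, z) = M*(-27 + sqrt(2 + M)) (d(M, z) = (((3 + sqrt(2 + M)) + 10) - 40)*M = ((13 + sqrt(2 + M)) - 40)*M = (-27 + sqrt(2 + M))*M = M*(-27 + sqrt(2 + M)))
s + d(107, L) = 9457 + 107*(-27 + sqrt(2 + 107)) = 9457 + 107*(-27 + sqrt(109)) = 9457 + (-2889 + 107*sqrt(109)) = 6568 + 107*sqrt(109)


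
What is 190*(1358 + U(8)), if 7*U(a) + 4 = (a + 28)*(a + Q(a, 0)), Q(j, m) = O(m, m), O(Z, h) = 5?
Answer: 1894300/7 ≈ 2.7061e+5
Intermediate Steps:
Q(j, m) = 5
U(a) = -4/7 + (5 + a)*(28 + a)/7 (U(a) = -4/7 + ((a + 28)*(a + 5))/7 = -4/7 + ((28 + a)*(5 + a))/7 = -4/7 + ((5 + a)*(28 + a))/7 = -4/7 + (5 + a)*(28 + a)/7)
190*(1358 + U(8)) = 190*(1358 + (136/7 + (1/7)*8**2 + (33/7)*8)) = 190*(1358 + (136/7 + (1/7)*64 + 264/7)) = 190*(1358 + (136/7 + 64/7 + 264/7)) = 190*(1358 + 464/7) = 190*(9970/7) = 1894300/7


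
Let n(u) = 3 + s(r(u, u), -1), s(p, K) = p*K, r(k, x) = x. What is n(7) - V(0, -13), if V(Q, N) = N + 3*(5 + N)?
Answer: 33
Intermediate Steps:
s(p, K) = K*p
V(Q, N) = 15 + 4*N (V(Q, N) = N + (15 + 3*N) = 15 + 4*N)
n(u) = 3 - u
n(7) - V(0, -13) = (3 - 1*7) - (15 + 4*(-13)) = (3 - 7) - (15 - 52) = -4 - 1*(-37) = -4 + 37 = 33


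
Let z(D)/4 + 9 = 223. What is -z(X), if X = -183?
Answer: -856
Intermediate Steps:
z(D) = 856 (z(D) = -36 + 4*223 = -36 + 892 = 856)
-z(X) = -1*856 = -856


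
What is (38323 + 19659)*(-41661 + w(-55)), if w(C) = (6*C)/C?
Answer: -2415240210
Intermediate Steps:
w(C) = 6
(38323 + 19659)*(-41661 + w(-55)) = (38323 + 19659)*(-41661 + 6) = 57982*(-41655) = -2415240210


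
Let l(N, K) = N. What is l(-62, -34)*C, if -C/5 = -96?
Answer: -29760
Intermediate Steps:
C = 480 (C = -5*(-96) = 480)
l(-62, -34)*C = -62*480 = -29760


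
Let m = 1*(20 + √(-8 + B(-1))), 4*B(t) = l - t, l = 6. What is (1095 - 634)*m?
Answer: 9220 + 2305*I/2 ≈ 9220.0 + 1152.5*I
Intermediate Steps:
B(t) = 3/2 - t/4 (B(t) = (6 - t)/4 = 3/2 - t/4)
m = 20 + 5*I/2 (m = 1*(20 + √(-8 + (3/2 - ¼*(-1)))) = 1*(20 + √(-8 + (3/2 + ¼))) = 1*(20 + √(-8 + 7/4)) = 1*(20 + √(-25/4)) = 1*(20 + 5*I/2) = 20 + 5*I/2 ≈ 20.0 + 2.5*I)
(1095 - 634)*m = (1095 - 634)*(20 + 5*I/2) = 461*(20 + 5*I/2) = 9220 + 2305*I/2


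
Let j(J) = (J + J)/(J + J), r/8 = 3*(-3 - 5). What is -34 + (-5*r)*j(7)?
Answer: 926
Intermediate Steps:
r = -192 (r = 8*(3*(-3 - 5)) = 8*(3*(-8)) = 8*(-24) = -192)
j(J) = 1 (j(J) = (2*J)/((2*J)) = (2*J)*(1/(2*J)) = 1)
-34 + (-5*r)*j(7) = -34 - 5*(-192)*1 = -34 + 960*1 = -34 + 960 = 926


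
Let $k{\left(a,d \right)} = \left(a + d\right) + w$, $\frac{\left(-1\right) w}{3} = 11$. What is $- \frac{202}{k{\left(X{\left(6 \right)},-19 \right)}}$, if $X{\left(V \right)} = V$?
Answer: $\frac{101}{23} \approx 4.3913$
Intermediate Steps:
$w = -33$ ($w = \left(-3\right) 11 = -33$)
$k{\left(a,d \right)} = -33 + a + d$ ($k{\left(a,d \right)} = \left(a + d\right) - 33 = -33 + a + d$)
$- \frac{202}{k{\left(X{\left(6 \right)},-19 \right)}} = - \frac{202}{-33 + 6 - 19} = - \frac{202}{-46} = \left(-202\right) \left(- \frac{1}{46}\right) = \frac{101}{23}$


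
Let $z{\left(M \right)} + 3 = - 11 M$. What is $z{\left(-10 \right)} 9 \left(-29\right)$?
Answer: $-27927$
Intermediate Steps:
$z{\left(M \right)} = -3 - 11 M$
$z{\left(-10 \right)} 9 \left(-29\right) = \left(-3 - -110\right) 9 \left(-29\right) = \left(-3 + 110\right) \left(-261\right) = 107 \left(-261\right) = -27927$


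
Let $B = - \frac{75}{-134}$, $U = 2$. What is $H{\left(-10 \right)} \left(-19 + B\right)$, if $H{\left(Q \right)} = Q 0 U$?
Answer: $0$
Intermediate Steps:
$B = \frac{75}{134}$ ($B = \left(-75\right) \left(- \frac{1}{134}\right) = \frac{75}{134} \approx 0.5597$)
$H{\left(Q \right)} = 0$ ($H{\left(Q \right)} = Q 0 \cdot 2 = 0 \cdot 2 = 0$)
$H{\left(-10 \right)} \left(-19 + B\right) = 0 \left(-19 + \frac{75}{134}\right) = 0 \left(- \frac{2471}{134}\right) = 0$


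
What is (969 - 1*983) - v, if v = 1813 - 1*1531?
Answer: -296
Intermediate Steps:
v = 282 (v = 1813 - 1531 = 282)
(969 - 1*983) - v = (969 - 1*983) - 1*282 = (969 - 983) - 282 = -14 - 282 = -296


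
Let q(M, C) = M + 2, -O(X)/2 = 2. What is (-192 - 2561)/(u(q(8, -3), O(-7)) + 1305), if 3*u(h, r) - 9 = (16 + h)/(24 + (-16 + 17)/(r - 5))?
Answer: -591895/281298 ≈ -2.1042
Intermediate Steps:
O(X) = -4 (O(X) = -2*2 = -4)
q(M, C) = 2 + M
u(h, r) = 3 + (16 + h)/(3*(24 + 1/(-5 + r))) (u(h, r) = 3 + ((16 + h)/(24 + (-16 + 17)/(r - 5)))/3 = 3 + ((16 + h)/(24 + 1/(-5 + r)))/3 = 3 + (16 + h)/(3*(24 + 1/(-5 + r))))
(-192 - 2561)/(u(q(8, -3), O(-7)) + 1305) = (-192 - 2561)/((-1151 - 5*(2 + 8) + 232*(-4) + (2 + 8)*(-4))/(3*(-119 + 24*(-4))) + 1305) = -2753/((-1151 - 5*10 - 928 + 10*(-4))/(3*(-119 - 96)) + 1305) = -2753/((⅓)*(-1151 - 50 - 928 - 40)/(-215) + 1305) = -2753/((⅓)*(-1/215)*(-2169) + 1305) = -2753/(723/215 + 1305) = -2753/281298/215 = -2753*215/281298 = -591895/281298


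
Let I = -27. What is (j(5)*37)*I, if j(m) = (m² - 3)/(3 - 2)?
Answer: -21978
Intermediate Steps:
j(m) = -3 + m² (j(m) = (-3 + m²)/1 = (-3 + m²)*1 = -3 + m²)
(j(5)*37)*I = ((-3 + 5²)*37)*(-27) = ((-3 + 25)*37)*(-27) = (22*37)*(-27) = 814*(-27) = -21978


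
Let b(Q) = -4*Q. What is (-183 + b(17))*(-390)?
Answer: 97890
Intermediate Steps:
(-183 + b(17))*(-390) = (-183 - 4*17)*(-390) = (-183 - 68)*(-390) = -251*(-390) = 97890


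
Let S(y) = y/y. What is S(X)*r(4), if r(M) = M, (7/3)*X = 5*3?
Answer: 4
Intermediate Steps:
X = 45/7 (X = 3*(5*3)/7 = (3/7)*15 = 45/7 ≈ 6.4286)
S(y) = 1
S(X)*r(4) = 1*4 = 4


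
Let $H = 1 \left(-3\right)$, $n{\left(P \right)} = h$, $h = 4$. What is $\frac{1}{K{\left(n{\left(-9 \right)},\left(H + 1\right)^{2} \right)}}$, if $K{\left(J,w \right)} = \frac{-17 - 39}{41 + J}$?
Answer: $- \frac{45}{56} \approx -0.80357$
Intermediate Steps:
$n{\left(P \right)} = 4$
$H = -3$
$K{\left(J,w \right)} = - \frac{56}{41 + J}$
$\frac{1}{K{\left(n{\left(-9 \right)},\left(H + 1\right)^{2} \right)}} = \frac{1}{\left(-56\right) \frac{1}{41 + 4}} = \frac{1}{\left(-56\right) \frac{1}{45}} = \frac{1}{- \frac{56}{45}} = - \frac{45}{56}$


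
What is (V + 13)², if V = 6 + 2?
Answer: 441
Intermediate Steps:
V = 8
(V + 13)² = (8 + 13)² = 21² = 441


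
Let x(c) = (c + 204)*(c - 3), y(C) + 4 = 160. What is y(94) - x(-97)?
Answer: 10856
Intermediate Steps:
y(C) = 156 (y(C) = -4 + 160 = 156)
x(c) = (-3 + c)*(204 + c) (x(c) = (204 + c)*(-3 + c) = (-3 + c)*(204 + c))
y(94) - x(-97) = 156 - (-612 + (-97)² + 201*(-97)) = 156 - (-612 + 9409 - 19497) = 156 - 1*(-10700) = 156 + 10700 = 10856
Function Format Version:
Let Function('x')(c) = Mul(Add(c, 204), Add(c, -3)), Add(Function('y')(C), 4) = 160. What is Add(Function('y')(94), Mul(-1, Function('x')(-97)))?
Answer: 10856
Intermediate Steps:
Function('y')(C) = 156 (Function('y')(C) = Add(-4, 160) = 156)
Function('x')(c) = Mul(Add(-3, c), Add(204, c)) (Function('x')(c) = Mul(Add(204, c), Add(-3, c)) = Mul(Add(-3, c), Add(204, c)))
Add(Function('y')(94), Mul(-1, Function('x')(-97))) = Add(156, Mul(-1, Add(-612, Pow(-97, 2), Mul(201, -97)))) = Add(156, Mul(-1, Add(-612, 9409, -19497))) = Add(156, Mul(-1, -10700)) = Add(156, 10700) = 10856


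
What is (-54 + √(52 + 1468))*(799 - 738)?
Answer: -3294 + 244*√95 ≈ -915.78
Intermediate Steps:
(-54 + √(52 + 1468))*(799 - 738) = (-54 + √1520)*61 = (-54 + 4*√95)*61 = -3294 + 244*√95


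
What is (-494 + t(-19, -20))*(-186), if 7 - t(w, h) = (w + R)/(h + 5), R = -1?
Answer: 90830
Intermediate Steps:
t(w, h) = 7 - (-1 + w)/(5 + h) (t(w, h) = 7 - (w - 1)/(h + 5) = 7 - (-1 + w)/(5 + h))
(-494 + t(-19, -20))*(-186) = (-494 + (36 - 1*(-19) + 7*(-20))/(5 - 20))*(-186) = (-494 + (36 + 19 - 140)/(-15))*(-186) = (-494 - 1/15*(-85))*(-186) = (-494 + 17/3)*(-186) = -1465/3*(-186) = 90830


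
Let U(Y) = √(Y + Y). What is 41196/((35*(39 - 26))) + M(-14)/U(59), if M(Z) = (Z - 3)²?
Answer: 41196/455 + 289*√118/118 ≈ 117.15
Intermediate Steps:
M(Z) = (-3 + Z)²
U(Y) = √2*√Y (U(Y) = √(2*Y) = √2*√Y)
41196/((35*(39 - 26))) + M(-14)/U(59) = 41196/((35*(39 - 26))) + (-3 - 14)²/((√2*√59)) = 41196/((35*13)) + (-17)²/(√118) = 41196/455 + 289*(√118/118) = 41196*(1/455) + 289*√118/118 = 41196/455 + 289*√118/118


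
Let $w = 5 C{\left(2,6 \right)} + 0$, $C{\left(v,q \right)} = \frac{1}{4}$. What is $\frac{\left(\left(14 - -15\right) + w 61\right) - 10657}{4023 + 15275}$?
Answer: $- \frac{42207}{77192} \approx -0.54678$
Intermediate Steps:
$C{\left(v,q \right)} = \frac{1}{4}$
$w = \frac{5}{4}$ ($w = 5 \cdot \frac{1}{4} + 0 = \frac{5}{4} + 0 = \frac{5}{4} \approx 1.25$)
$\frac{\left(\left(14 - -15\right) + w 61\right) - 10657}{4023 + 15275} = \frac{\left(\left(14 - -15\right) + \frac{5}{4} \cdot 61\right) - 10657}{4023 + 15275} = \frac{\left(\left(14 + 15\right) + \frac{305}{4}\right) - 10657}{19298} = \left(\left(29 + \frac{305}{4}\right) - 10657\right) \frac{1}{19298} = \left(\frac{421}{4} - 10657\right) \frac{1}{19298} = \left(- \frac{42207}{4}\right) \frac{1}{19298} = - \frac{42207}{77192}$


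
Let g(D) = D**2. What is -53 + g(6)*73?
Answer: 2575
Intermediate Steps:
-53 + g(6)*73 = -53 + 6**2*73 = -53 + 36*73 = -53 + 2628 = 2575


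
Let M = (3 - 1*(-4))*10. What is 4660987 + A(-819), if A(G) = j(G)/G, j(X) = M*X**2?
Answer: 4603657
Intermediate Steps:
M = 70 (M = (3 + 4)*10 = 7*10 = 70)
j(X) = 70*X**2
A(G) = 70*G (A(G) = (70*G**2)/G = 70*G)
4660987 + A(-819) = 4660987 + 70*(-819) = 4660987 - 57330 = 4603657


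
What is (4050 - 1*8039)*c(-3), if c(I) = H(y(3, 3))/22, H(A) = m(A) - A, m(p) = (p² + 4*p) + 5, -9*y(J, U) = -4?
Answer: -2110181/1782 ≈ -1184.2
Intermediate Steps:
y(J, U) = 4/9 (y(J, U) = -⅑*(-4) = 4/9)
m(p) = 5 + p² + 4*p
H(A) = 5 + A² + 3*A (H(A) = (5 + A² + 4*A) - A = 5 + A² + 3*A)
c(I) = 529/1782 (c(I) = (5 + (4/9)² + 3*(4/9))/22 = (5 + 16/81 + 4/3)*(1/22) = (529/81)*(1/22) = 529/1782)
(4050 - 1*8039)*c(-3) = (4050 - 1*8039)*(529/1782) = (4050 - 8039)*(529/1782) = -3989*529/1782 = -2110181/1782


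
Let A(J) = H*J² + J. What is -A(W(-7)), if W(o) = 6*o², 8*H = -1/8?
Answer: 16905/16 ≈ 1056.6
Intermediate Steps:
H = -1/64 (H = (-1/8)/8 = (-1*⅛)/8 = (⅛)*(-⅛) = -1/64 ≈ -0.015625)
A(J) = J - J²/64 (A(J) = -J²/64 + J = J - J²/64)
-A(W(-7)) = -6*(-7)²*(64 - 6*(-7)²)/64 = -6*49*(64 - 6*49)/64 = -294*(64 - 1*294)/64 = -294*(64 - 294)/64 = -294*(-230)/64 = -1*(-16905/16) = 16905/16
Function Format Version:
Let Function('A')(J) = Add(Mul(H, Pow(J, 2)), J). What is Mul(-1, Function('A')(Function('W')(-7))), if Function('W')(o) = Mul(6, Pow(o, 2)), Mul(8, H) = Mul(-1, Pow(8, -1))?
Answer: Rational(16905, 16) ≈ 1056.6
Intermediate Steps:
H = Rational(-1, 64) (H = Mul(Rational(1, 8), Mul(-1, Pow(8, -1))) = Mul(Rational(1, 8), Mul(-1, Rational(1, 8))) = Mul(Rational(1, 8), Rational(-1, 8)) = Rational(-1, 64) ≈ -0.015625)
Function('A')(J) = Add(J, Mul(Rational(-1, 64), Pow(J, 2))) (Function('A')(J) = Add(Mul(Rational(-1, 64), Pow(J, 2)), J) = Add(J, Mul(Rational(-1, 64), Pow(J, 2))))
Mul(-1, Function('A')(Function('W')(-7))) = Mul(-1, Mul(Rational(1, 64), Mul(6, Pow(-7, 2)), Add(64, Mul(-1, Mul(6, Pow(-7, 2)))))) = Mul(-1, Mul(Rational(1, 64), Mul(6, 49), Add(64, Mul(-1, Mul(6, 49))))) = Mul(-1, Mul(Rational(1, 64), 294, Add(64, Mul(-1, 294)))) = Mul(-1, Mul(Rational(1, 64), 294, Add(64, -294))) = Mul(-1, Mul(Rational(1, 64), 294, -230)) = Mul(-1, Rational(-16905, 16)) = Rational(16905, 16)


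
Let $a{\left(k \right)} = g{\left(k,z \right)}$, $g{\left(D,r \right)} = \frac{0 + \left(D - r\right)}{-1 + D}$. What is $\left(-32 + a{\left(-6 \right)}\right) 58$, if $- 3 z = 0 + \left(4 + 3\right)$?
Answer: $- \frac{38338}{21} \approx -1825.6$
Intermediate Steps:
$z = - \frac{7}{3}$ ($z = - \frac{0 + \left(4 + 3\right)}{3} = - \frac{0 + 7}{3} = \left(- \frac{1}{3}\right) 7 = - \frac{7}{3} \approx -2.3333$)
$g{\left(D,r \right)} = \frac{D - r}{-1 + D}$
$a{\left(k \right)} = \frac{\frac{7}{3} + k}{-1 + k}$ ($a{\left(k \right)} = \frac{k - - \frac{7}{3}}{-1 + k} = \frac{k + \frac{7}{3}}{-1 + k} = \frac{\frac{7}{3} + k}{-1 + k}$)
$\left(-32 + a{\left(-6 \right)}\right) 58 = \left(-32 + \frac{\frac{7}{3} - 6}{-1 - 6}\right) 58 = \left(-32 + \frac{1}{-7} \left(- \frac{11}{3}\right)\right) 58 = \left(-32 - - \frac{11}{21}\right) 58 = \left(-32 + \frac{11}{21}\right) 58 = \left(- \frac{661}{21}\right) 58 = - \frac{38338}{21}$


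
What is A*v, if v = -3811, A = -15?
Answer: 57165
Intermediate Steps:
A*v = -15*(-3811) = 57165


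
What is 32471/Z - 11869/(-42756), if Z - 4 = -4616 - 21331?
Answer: -1080412609/1109218908 ≈ -0.97403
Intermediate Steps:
Z = -25943 (Z = 4 + (-4616 - 21331) = 4 - 25947 = -25943)
32471/Z - 11869/(-42756) = 32471/(-25943) - 11869/(-42756) = 32471*(-1/25943) - 11869*(-1/42756) = -32471/25943 + 11869/42756 = -1080412609/1109218908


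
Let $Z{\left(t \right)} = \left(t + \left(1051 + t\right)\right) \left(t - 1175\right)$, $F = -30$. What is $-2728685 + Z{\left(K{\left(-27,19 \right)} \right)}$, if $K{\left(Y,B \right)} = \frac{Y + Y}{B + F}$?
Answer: $- \frac{480362584}{121} \approx -3.9699 \cdot 10^{6}$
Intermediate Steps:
$K{\left(Y,B \right)} = \frac{2 Y}{-30 + B}$ ($K{\left(Y,B \right)} = \frac{Y + Y}{B - 30} = \frac{2 Y}{-30 + B}$)
$Z{\left(t \right)} = \left(-1175 + t\right) \left(1051 + 2 t\right)$ ($Z{\left(t \right)} = \left(1051 + 2 t\right) \left(-1175 + t\right) = \left(-1175 + t\right) \left(1051 + 2 t\right)$)
$-2728685 + Z{\left(K{\left(-27,19 \right)} \right)} = -2728685 - \left(1234925 - 2 \frac{2916}{\left(-30 + 19\right)^{2}} + 1299 \cdot 2 \left(-27\right) \frac{1}{-30 + 19}\right) = -2728685 - \left(1234925 - \frac{5832}{121} + 1299 \cdot 2 \left(-27\right) \frac{1}{-11}\right) = -2728685 - \left(1234925 - \frac{5832}{121} + 1299 \cdot 2 \left(-27\right) \left(- \frac{1}{11}\right)\right) = -2728685 - \left(\frac{13654321}{11} - \frac{5832}{121}\right) = -2728685 - \frac{150191699}{121} = - \frac{480362584}{121}$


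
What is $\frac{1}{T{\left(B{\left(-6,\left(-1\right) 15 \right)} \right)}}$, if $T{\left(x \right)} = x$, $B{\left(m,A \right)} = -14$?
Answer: $- \frac{1}{14} \approx -0.071429$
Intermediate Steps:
$\frac{1}{T{\left(B{\left(-6,\left(-1\right) 15 \right)} \right)}} = \frac{1}{-14} = - \frac{1}{14}$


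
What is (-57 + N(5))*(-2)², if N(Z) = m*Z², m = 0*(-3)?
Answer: -228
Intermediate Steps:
m = 0
N(Z) = 0 (N(Z) = 0*Z² = 0)
(-57 + N(5))*(-2)² = (-57 + 0)*(-2)² = -57*4 = -228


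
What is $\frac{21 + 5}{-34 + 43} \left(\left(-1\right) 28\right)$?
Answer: $- \frac{728}{9} \approx -80.889$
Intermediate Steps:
$\frac{21 + 5}{-34 + 43} \left(\left(-1\right) 28\right) = \frac{1}{9} \cdot 26 \left(-28\right) = \frac{26}{9} \left(-28\right) = - \frac{728}{9}$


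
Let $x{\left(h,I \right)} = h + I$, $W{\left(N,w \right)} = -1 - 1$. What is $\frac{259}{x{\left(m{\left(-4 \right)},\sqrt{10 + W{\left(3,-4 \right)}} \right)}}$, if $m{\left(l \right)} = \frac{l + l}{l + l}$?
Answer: $-37 + 74 \sqrt{2} \approx 67.652$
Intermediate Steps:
$W{\left(N,w \right)} = -2$ ($W{\left(N,w \right)} = -1 - 1 = -2$)
$m{\left(l \right)} = 1$ ($m{\left(l \right)} = \frac{2 l}{2 l} = 2 l \frac{1}{2 l} = 1$)
$x{\left(h,I \right)} = I + h$
$\frac{259}{x{\left(m{\left(-4 \right)},\sqrt{10 + W{\left(3,-4 \right)}} \right)}} = \frac{259}{\sqrt{10 - 2} + 1} = \frac{259}{\sqrt{8} + 1} = \frac{259}{2 \sqrt{2} + 1} = \frac{259}{1 + 2 \sqrt{2}}$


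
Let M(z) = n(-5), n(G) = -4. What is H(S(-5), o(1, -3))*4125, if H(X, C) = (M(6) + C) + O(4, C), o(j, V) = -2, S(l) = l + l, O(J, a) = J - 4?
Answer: -24750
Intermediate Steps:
O(J, a) = -4 + J
S(l) = 2*l
M(z) = -4
H(X, C) = -4 + C (H(X, C) = (-4 + C) + (-4 + 4) = (-4 + C) + 0 = -4 + C)
H(S(-5), o(1, -3))*4125 = (-4 - 2)*4125 = -6*4125 = -24750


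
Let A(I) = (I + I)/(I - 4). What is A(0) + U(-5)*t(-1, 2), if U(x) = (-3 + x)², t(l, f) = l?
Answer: -64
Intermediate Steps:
A(I) = 2*I/(-4 + I) (A(I) = (2*I)/(-4 + I) = 2*I/(-4 + I))
A(0) + U(-5)*t(-1, 2) = 2*0/(-4 + 0) + (-3 - 5)²*(-1) = 2*0/(-4) + (-8)²*(-1) = 2*0*(-¼) + 64*(-1) = 0 - 64 = -64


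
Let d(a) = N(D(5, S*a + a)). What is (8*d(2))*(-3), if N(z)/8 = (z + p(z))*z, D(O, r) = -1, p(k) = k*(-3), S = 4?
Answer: 384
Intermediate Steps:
p(k) = -3*k
N(z) = -16*z² (N(z) = 8*((z - 3*z)*z) = 8*((-2*z)*z) = 8*(-2*z²) = -16*z²)
d(a) = -16 (d(a) = -16*(-1)² = -16*1 = -16)
(8*d(2))*(-3) = (8*(-16))*(-3) = -128*(-3) = 384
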